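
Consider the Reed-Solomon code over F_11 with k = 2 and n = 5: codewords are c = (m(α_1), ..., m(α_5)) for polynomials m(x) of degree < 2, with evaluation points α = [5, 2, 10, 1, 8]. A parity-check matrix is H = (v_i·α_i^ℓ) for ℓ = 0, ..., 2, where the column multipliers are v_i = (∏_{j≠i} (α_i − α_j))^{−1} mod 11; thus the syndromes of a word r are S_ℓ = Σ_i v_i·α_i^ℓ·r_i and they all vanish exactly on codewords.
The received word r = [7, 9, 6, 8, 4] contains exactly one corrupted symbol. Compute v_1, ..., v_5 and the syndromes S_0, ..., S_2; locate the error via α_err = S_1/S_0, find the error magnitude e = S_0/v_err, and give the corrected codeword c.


S = (7, 2, 10), error at position 1, error magnitude e = 6, c = [1, 9, 6, 8, 4].

Step 1: column multipliers v_i = (∏_{j≠i}(α_i − α_j))^{−1} mod 11.
  i = 1 (α = 5): (5−2)(5−10)(5−1)(5−8) = 3·(−5)·4·(−3) = 180 ≡ 4, so v_1 = 4^{−1} = 3 (mod 11).
  i = 2 (α = 2): (2−5)(2−10)(2−1)(2−8) = (−3)·(−8)·1·(−6) = −144 ≡ 10, so v_2 = 10^{−1} = 10 (mod 11).
  i = 3 (α = 10): (10−5)(10−2)(10−1)(10−8) = 5·8·9·2 = 720 ≡ 5, so v_3 = 5^{−1} = 9 (mod 11).
  i = 4 (α = 1): (1−5)(1−2)(1−10)(1−8) = (−4)·(−1)·(−9)·(−7) = 252 ≡ 10, so v_4 = 10^{−1} = 10 (mod 11).
  i = 5 (α = 8): (8−5)(8−2)(8−10)(8−1) = 3·6·(−2)·7 = −252 ≡ 1, so v_5 = 1^{−1} = 1 (mod 11).
  v = [3, 10, 9, 10, 1].
Step 2: syndromes of r = [7, 9, 6, 8, 4] (all sums mod 11).
  S_0 = Σ v_i r_i = 3·7 + 10·9 + 9·6 + 10·8 + 1·4 = 249 ≡ 7.
  S_1 = Σ v_i α_i r_i = 3·5·7 + 10·2·9 + 9·10·6 + 10·1·8 + 1·8·4 = 937 ≡ 2.
  α_i^2 mod 11 = [3, 4, 1, 1, 9].
  S_2 = Σ v_i α_i^2 r_i = 3·3·7 + 10·4·9 + 9·1·6 + 10·1·8 + 1·9·4 = 593 ≡ 10.
  S = (7, 2, 10) ≠ 0, so r is not a codeword (an error is present).
Step 3: locate the error. For a single error e at position i, S_ℓ = v_i·e·α_i^ℓ, so α_err = S_1/S_0.
  S_0^{−1} = 7^{−1} = 8 (mod 11), so α_err = 2·8 = 16 ≡ 5 = α_1. Error position i = 1.
  Consistency check: S_2/S_1 = 10·6 = 60 ≡ 5 = α_err ✓ (single-error assumption holds).
Step 4: error magnitude e = S_0/v_1 = S_0·∏_{j≠1}(α_1 − α_j) = 7·4 = 28 ≡ 6 (mod 11).
Step 5: correct position 1: c_1 = r_1 − e = 7 − 6 ≡ 1 (mod 11). Hence c = [1, 9, 6, 8, 4].
  Check: interpolating c through the α_i gives m(x) = 7 + 1·x (degree < 2) with m(α_i) = c_i for every i, so c is indeed a codeword.


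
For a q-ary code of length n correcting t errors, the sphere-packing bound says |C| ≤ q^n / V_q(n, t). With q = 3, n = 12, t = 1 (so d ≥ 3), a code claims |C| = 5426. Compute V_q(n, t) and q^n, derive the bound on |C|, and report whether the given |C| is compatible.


V_q(n, t) = 25, q^n = 531441, Hamming bound = 21257, |C| = 5426 ≤ bound (satisfied).

Step 1: Compute V_q(n, t) = Σ_{j=0}^1 C(n, j) (q−1)^j.
  j = 0: C(12,0)·(2)^0 = 1·1 = 1.
  j = 1: C(12,1)·(2)^1 = 12·2 = 24.
  V_q(n, t) = 1 + 24 = 25.
Step 2: q^n = 3^12 = 531441.
Step 3: Hamming bound ⌊q^n / V_q(n,t)⌋ = ⌊531441/25⌋ = 21257.
Step 4: Compare |C| = 5426 to 21257: satisfied.
The claimed |C| lies below the Hamming bound.


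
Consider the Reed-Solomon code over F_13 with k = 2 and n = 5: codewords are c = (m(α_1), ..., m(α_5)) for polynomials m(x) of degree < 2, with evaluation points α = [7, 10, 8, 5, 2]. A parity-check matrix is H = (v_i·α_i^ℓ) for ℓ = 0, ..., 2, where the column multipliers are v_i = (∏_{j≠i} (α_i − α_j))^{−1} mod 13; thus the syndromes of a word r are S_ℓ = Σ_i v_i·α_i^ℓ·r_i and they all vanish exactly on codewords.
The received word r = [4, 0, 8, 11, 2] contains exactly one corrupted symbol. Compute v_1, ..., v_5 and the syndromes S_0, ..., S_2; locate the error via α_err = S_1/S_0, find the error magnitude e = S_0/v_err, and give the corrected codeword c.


S = (9, 7, 4), error at position 3, error magnitude e = 1, c = [4, 0, 7, 11, 2].

Step 1: column multipliers v_i = (∏_{j≠i}(α_i − α_j))^{−1} mod 13.
  i = 1 (α = 7): (7−10)(7−8)(7−5)(7−2) = (−3)·(−1)·2·5 = 30 ≡ 4, so v_1 = 4^{−1} = 10 (mod 13).
  i = 2 (α = 10): (10−7)(10−8)(10−5)(10−2) = 3·2·5·8 = 240 ≡ 6, so v_2 = 6^{−1} = 11 (mod 13).
  i = 3 (α = 8): (8−7)(8−10)(8−5)(8−2) = 1·(−2)·3·6 = −36 ≡ 3, so v_3 = 3^{−1} = 9 (mod 13).
  i = 4 (α = 5): (5−7)(5−10)(5−8)(5−2) = (−2)·(−5)·(−3)·3 = −90 ≡ 1, so v_4 = 1^{−1} = 1 (mod 13).
  i = 5 (α = 2): (2−7)(2−10)(2−8)(2−5) = (−5)·(−8)·(−6)·(−3) = 720 ≡ 5, so v_5 = 5^{−1} = 8 (mod 13).
  v = [10, 11, 9, 1, 8].
Step 2: syndromes of r = [4, 0, 8, 11, 2] (all sums mod 13).
  S_0 = Σ v_i r_i = 10·4 + 11·0 + 9·8 + 1·11 + 8·2 = 139 ≡ 9.
  S_1 = Σ v_i α_i r_i = 10·7·4 + 11·10·0 + 9·8·8 + 1·5·11 + 8·2·2 = 943 ≡ 7.
  α_i^2 mod 13 = [10, 9, 12, 12, 4].
  S_2 = Σ v_i α_i^2 r_i = 10·10·4 + 11·9·0 + 9·12·8 + 1·12·11 + 8·4·2 = 1460 ≡ 4.
  S = (9, 7, 4) ≠ 0, so r is not a codeword (an error is present).
Step 3: locate the error. For a single error e at position i, S_ℓ = v_i·e·α_i^ℓ, so α_err = S_1/S_0.
  S_0^{−1} = 9^{−1} = 3 (mod 13), so α_err = 7·3 = 21 ≡ 8 = α_3. Error position i = 3.
  Consistency check: S_2/S_1 = 4·2 = 8 ≡ 8 = α_err ✓ (single-error assumption holds).
Step 4: error magnitude e = S_0/v_3 = S_0·∏_{j≠3}(α_3 − α_j) = 9·3 = 27 ≡ 1 (mod 13).
Step 5: correct position 3: c_3 = r_3 − e = 8 − 1 ≡ 7 (mod 13). Hence c = [4, 0, 7, 11, 2].
  Check: interpolating c through the α_i gives m(x) = 9 + 3·x (degree < 2) with m(α_i) = c_i for every i, so c is indeed a codeword.


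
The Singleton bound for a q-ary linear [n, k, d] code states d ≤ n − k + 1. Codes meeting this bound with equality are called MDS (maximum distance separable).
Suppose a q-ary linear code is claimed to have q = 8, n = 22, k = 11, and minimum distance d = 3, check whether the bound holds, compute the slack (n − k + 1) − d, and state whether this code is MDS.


Singleton RHS = n − k + 1 = 12, slack = 9, bound satisfied, not MDS.

Singleton bound: d ≤ n − k + 1.
Here n = 22, k = 11, so n − k + 1 = 12.
Given d = 3, check d ≤ 12: YES.
Slack = (n − k + 1) − d = 9.
The code is NOT MDS (slack = 9 > 0).
Description: the claimed parameters are [22, 11, 3]_8; such a code would be non-MDS.


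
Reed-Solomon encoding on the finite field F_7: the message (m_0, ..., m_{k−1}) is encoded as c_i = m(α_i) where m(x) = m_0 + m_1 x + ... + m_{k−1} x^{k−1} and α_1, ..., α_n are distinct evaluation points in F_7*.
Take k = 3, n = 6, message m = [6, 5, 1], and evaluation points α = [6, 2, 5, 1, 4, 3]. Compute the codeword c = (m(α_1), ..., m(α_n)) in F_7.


c = [2, 6, 0, 5, 0, 2]

Message polynomial: m(x) = 6 + 5·x + 1·x^2 (mod 7).
For each evaluation point α_i, compute m(α_i) mod 7:
  α_1 = 6: Horner steps 1 → 4 → 2, so m(6) = 2.
  α_2 = 2: Horner steps 1 → 0 → 6, so m(2) = 6.
  α_3 = 5: Horner steps 1 → 3 → 0, so m(5) = 0.
  α_4 = 1: Horner steps 1 → 6 → 5, so m(1) = 5.
  α_5 = 4: Horner steps 1 → 2 → 0, so m(4) = 0.
  α_6 = 3: Horner steps 1 → 1 → 2, so m(3) = 2.
Codeword c = [2, 6, 0, 5, 0, 2] ∈ F_7^6.


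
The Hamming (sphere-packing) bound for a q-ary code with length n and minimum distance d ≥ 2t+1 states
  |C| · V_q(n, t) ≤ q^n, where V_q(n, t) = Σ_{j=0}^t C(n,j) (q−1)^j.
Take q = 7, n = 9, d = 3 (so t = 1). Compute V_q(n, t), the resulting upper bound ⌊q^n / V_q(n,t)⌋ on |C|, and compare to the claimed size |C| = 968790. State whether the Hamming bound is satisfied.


V_q(n, t) = 55, q^n = 40353607, Hamming bound = 733701, |C| = 968790 > bound (violated).

Step 1: Compute V_q(n, t) = Σ_{j=0}^1 C(n, j) (q−1)^j.
  j = 0: C(9,0)·(6)^0 = 1·1 = 1.
  j = 1: C(9,1)·(6)^1 = 9·6 = 54.
  V_q(n, t) = 1 + 54 = 55.
Step 2: q^n = 7^9 = 40353607.
Step 3: Hamming bound ⌊q^n / V_q(n,t)⌋ = ⌊40353607/55⌋ = 733701.
Step 4: Compare |C| = 968790 to 733701: violated.
The claimed |C| lies above the Hamming bound, so no 7-ary code of length 9 with d ≥ 3 can have 968790 codewords.


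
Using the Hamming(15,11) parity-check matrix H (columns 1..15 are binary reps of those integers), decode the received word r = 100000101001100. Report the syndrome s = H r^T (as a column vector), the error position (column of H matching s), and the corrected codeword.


s = (1, 1, 1, 0)^T, error position = 14, corrected codeword c = 100000101001110

Compute s = H r^T mod 2 one row at a time:
  s_1 = 0 + 1 + 0 + 0 + 1 + 1 + 0 + 0 = 3 ≡ 1 (mod 2).
  s_2 = 0 + 0 + 0 + 1 + 1 + 1 + 0 + 0 = 3 ≡ 1 (mod 2).
  s_3 = 0 + 0 + 0 + 1 + 0 + 0 + 0 + 0 = 1 ≡ 1 (mod 2).
  s_4 = 1 + 0 + 0 + 1 + 1 + 0 + 1 + 0 = 4 ≡ 0 (mod 2).
s = (1, 1, 1, 0)^T — this equals column 14 of H (binary 1110), so error is at position 14.
Correct: flip bit 14 of r = 100000101001100 to get c = 100000101001110.


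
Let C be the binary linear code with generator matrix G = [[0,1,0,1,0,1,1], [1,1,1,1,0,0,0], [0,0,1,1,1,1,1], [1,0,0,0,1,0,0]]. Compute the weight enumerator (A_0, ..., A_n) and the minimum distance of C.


Weight distribution: A_0 = 1, A_1 = 1, A_2 = 1, A_3 = 4, A_4 = 5, A_5 = 3, A_6 = 1. Minimum distance d = 1.

Enumerate all 2^4 = 16 messages m ∈ F_2^4.
For each, compute codeword c = mG in F_2^7, then tally its weight.
  m = 0000 → c = 0000000, weight = 0.
  m = 1000 → c = 0101011, weight = 4.
  m = 0100 → c = 1111000, weight = 4.
  m = 1100 → c = 1010011, weight = 4.
  m = 0010 → c = 0011111, weight = 5.
  m = 1010 → c = 0110100, weight = 3.
  m = 0110 → c = 1100111, weight = 5.
  m = 1110 → c = 1001100, weight = 3.
  m = 0001 → c = 1000100, weight = 2.
  m = 1001 → c = 1101111, weight = 6.
  m = 0101 → c = 0111100, weight = 4.
  m = 1101 → c = 0010111, weight = 4.
  m = 0011 → c = 1011011, weight = 5.
  m = 1011 → c = 1110000, weight = 3.
  m = 0111 → c = 0100011, weight = 3.
  m = 1111 → c = 0001000, weight = 1.
Tally weights:
  weight 0: 1 codewords.
  weight 1: 1 codewords.
  weight 2: 1 codewords.
  weight 3: 4 codewords.
  weight 4: 5 codewords.
  weight 5: 3 codewords.
  weight 6: 1 codewords.
Minimum distance d = smallest w > 0 with A_w > 0 = 1.
Sanity: Σ A_w = 16 = 2^4 = 16 ✓.


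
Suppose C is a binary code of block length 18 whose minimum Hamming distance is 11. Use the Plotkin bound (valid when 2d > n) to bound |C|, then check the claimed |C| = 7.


Plotkin bound M ≤ 4; given |C| = 7 > bound (violated).

Check applicability: 2d = 22, n = 18.
2d − n = 4 > 0, so Plotkin applies.
Compute d/(2d−n) = 11/4 ≈ 2.7500.
⌊d/(2d−n)⌋ = 2.
Plotkin bound: M ≤ 2·2 = 4.
Given |C| = 7, check: VIOLATED.
This |C| is above the Plotkin bound, so no binary code with n = 18, d = 11 and 7 codewords exists.


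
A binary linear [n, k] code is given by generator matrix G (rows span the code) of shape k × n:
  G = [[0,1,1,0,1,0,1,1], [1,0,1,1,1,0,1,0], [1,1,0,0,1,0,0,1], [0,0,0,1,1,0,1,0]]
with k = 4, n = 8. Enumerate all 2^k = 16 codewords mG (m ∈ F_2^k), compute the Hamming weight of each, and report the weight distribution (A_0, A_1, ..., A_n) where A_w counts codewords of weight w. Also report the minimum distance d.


Weight distribution: A_0 = 1, A_1 = 1, A_2 = 2, A_3 = 2, A_4 = 5, A_5 = 5. Minimum distance d = 1.

Enumerate all 2^4 = 16 messages m ∈ F_2^4.
For each, compute codeword c = mG in F_2^8, then tally its weight.
  m = 0000 → c = 00000000, weight = 0.
  m = 1000 → c = 01101011, weight = 5.
  m = 0100 → c = 10111010, weight = 5.
  m = 1100 → c = 11010001, weight = 4.
  m = 0010 → c = 11001001, weight = 4.
  m = 1010 → c = 10100010, weight = 3.
  m = 0110 → c = 01110011, weight = 5.
  m = 1110 → c = 00011000, weight = 2.
  m = 0001 → c = 00011010, weight = 3.
  m = 1001 → c = 01110001, weight = 4.
  m = 0101 → c = 10100000, weight = 2.
  m = 1101 → c = 11001011, weight = 5.
  m = 0011 → c = 11010011, weight = 5.
  m = 1011 → c = 10111000, weight = 4.
  m = 0111 → c = 01101001, weight = 4.
  m = 1111 → c = 00000010, weight = 1.
Tally weights:
  weight 0: 1 codewords.
  weight 1: 1 codewords.
  weight 2: 2 codewords.
  weight 3: 2 codewords.
  weight 4: 5 codewords.
  weight 5: 5 codewords.
Minimum distance d = smallest w > 0 with A_w > 0 = 1.
Sanity: Σ A_w = 16 = 2^4 = 16 ✓.


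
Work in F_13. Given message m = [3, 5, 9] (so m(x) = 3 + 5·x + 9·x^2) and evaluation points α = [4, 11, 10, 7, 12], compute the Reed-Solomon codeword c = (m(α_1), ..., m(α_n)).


c = [11, 3, 4, 11, 7]

Message polynomial: m(x) = 3 + 5·x + 9·x^2 (mod 13).
For each evaluation point α_i, compute m(α_i) mod 13:
  α_1 = 4: Horner steps 9 → 2 → 11, so m(4) = 11.
  α_2 = 11: Horner steps 9 → 0 → 3, so m(11) = 3.
  α_3 = 10: Horner steps 9 → 4 → 4, so m(10) = 4.
  α_4 = 7: Horner steps 9 → 3 → 11, so m(7) = 11.
  α_5 = 12: Horner steps 9 → 9 → 7, so m(12) = 7.
Codeword c = [11, 3, 4, 11, 7] ∈ F_13^5.


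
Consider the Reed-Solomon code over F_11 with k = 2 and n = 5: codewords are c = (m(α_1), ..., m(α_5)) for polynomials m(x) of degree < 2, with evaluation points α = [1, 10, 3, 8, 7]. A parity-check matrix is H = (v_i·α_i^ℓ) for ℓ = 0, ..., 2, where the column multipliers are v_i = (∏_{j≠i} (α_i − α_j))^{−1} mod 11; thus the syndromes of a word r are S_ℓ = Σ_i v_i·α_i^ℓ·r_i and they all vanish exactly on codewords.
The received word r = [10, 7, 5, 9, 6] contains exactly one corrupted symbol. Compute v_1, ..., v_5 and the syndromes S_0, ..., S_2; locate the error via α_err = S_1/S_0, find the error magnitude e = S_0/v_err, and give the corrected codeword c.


S = (9, 2, 9), error at position 2, error magnitude e = 3, c = [10, 4, 5, 9, 6].

Step 1: column multipliers v_i = (∏_{j≠i}(α_i − α_j))^{−1} mod 11.
  i = 1 (α = 1): (1−10)(1−3)(1−8)(1−7) = (−9)·(−2)·(−7)·(−6) = 756 ≡ 8, so v_1 = 8^{−1} = 7 (mod 11).
  i = 2 (α = 10): (10−1)(10−3)(10−8)(10−7) = 9·7·2·3 = 378 ≡ 4, so v_2 = 4^{−1} = 3 (mod 11).
  i = 3 (α = 3): (3−1)(3−10)(3−8)(3−7) = 2·(−7)·(−5)·(−4) = −280 ≡ 6, so v_3 = 6^{−1} = 2 (mod 11).
  i = 4 (α = 8): (8−1)(8−10)(8−3)(8−7) = 7·(−2)·5·1 = −70 ≡ 7, so v_4 = 7^{−1} = 8 (mod 11).
  i = 5 (α = 7): (7−1)(7−10)(7−3)(7−8) = 6·(−3)·4·(−1) = 72 ≡ 6, so v_5 = 6^{−1} = 2 (mod 11).
  v = [7, 3, 2, 8, 2].
Step 2: syndromes of r = [10, 7, 5, 9, 6] (all sums mod 11).
  S_0 = Σ v_i r_i = 7·10 + 3·7 + 2·5 + 8·9 + 2·6 = 185 ≡ 9.
  S_1 = Σ v_i α_i r_i = 7·1·10 + 3·10·7 + 2·3·5 + 8·8·9 + 2·7·6 = 970 ≡ 2.
  α_i^2 mod 11 = [1, 1, 9, 9, 5].
  S_2 = Σ v_i α_i^2 r_i = 7·1·10 + 3·1·7 + 2·9·5 + 8·9·9 + 2·5·6 = 889 ≡ 9.
  S = (9, 2, 9) ≠ 0, so r is not a codeword (an error is present).
Step 3: locate the error. For a single error e at position i, S_ℓ = v_i·e·α_i^ℓ, so α_err = S_1/S_0.
  S_0^{−1} = 9^{−1} = 5 (mod 11), so α_err = 2·5 = 10 ≡ 10 = α_2. Error position i = 2.
  Consistency check: S_2/S_1 = 9·6 = 54 ≡ 10 = α_err ✓ (single-error assumption holds).
Step 4: error magnitude e = S_0/v_2 = S_0·∏_{j≠2}(α_2 − α_j) = 9·4 = 36 ≡ 3 (mod 11).
Step 5: correct position 2: c_2 = r_2 − e = 7 − 3 ≡ 4 (mod 11). Hence c = [10, 4, 5, 9, 6].
  Check: interpolating c through the α_i gives m(x) = 7 + 3·x (degree < 2) with m(α_i) = c_i for every i, so c is indeed a codeword.


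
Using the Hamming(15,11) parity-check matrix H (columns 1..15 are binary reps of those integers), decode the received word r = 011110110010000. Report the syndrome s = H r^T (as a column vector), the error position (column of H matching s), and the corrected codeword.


s = (0, 1, 0, 0)^T, error position = 4, corrected codeword c = 011010110010000

Compute s = H r^T mod 2 one row at a time:
  s_1 = 1 + 0 + 0 + 1 + 0 + 0 + 0 + 0 = 2 ≡ 0 (mod 2).
  s_2 = 1 + 1 + 0 + 1 + 0 + 0 + 0 + 0 = 3 ≡ 1 (mod 2).
  s_3 = 1 + 1 + 0 + 1 + 0 + 1 + 0 + 0 = 4 ≡ 0 (mod 2).
  s_4 = 0 + 1 + 1 + 1 + 0 + 1 + 0 + 0 = 4 ≡ 0 (mod 2).
s = (0, 1, 0, 0)^T — this equals column 4 of H (binary 0100), so error is at position 4.
Correct: flip bit 4 of r = 011110110010000 to get c = 011010110010000.


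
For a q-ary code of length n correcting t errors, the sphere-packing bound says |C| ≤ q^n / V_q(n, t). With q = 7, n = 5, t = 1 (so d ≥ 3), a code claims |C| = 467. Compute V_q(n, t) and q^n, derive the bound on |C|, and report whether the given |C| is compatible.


V_q(n, t) = 31, q^n = 16807, Hamming bound = 542, |C| = 467 ≤ bound (satisfied).

Step 1: Compute V_q(n, t) = Σ_{j=0}^1 C(n, j) (q−1)^j.
  j = 0: C(5,0)·(6)^0 = 1·1 = 1.
  j = 1: C(5,1)·(6)^1 = 5·6 = 30.
  V_q(n, t) = 1 + 30 = 31.
Step 2: q^n = 7^5 = 16807.
Step 3: Hamming bound ⌊q^n / V_q(n,t)⌋ = ⌊16807/31⌋ = 542.
Step 4: Compare |C| = 467 to 542: satisfied.
The claimed |C| lies below the Hamming bound.


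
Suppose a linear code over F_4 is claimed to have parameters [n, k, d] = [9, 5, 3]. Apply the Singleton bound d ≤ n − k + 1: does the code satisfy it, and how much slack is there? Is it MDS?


Singleton RHS = n − k + 1 = 5, slack = 2, bound satisfied, not MDS.

Singleton bound: d ≤ n − k + 1.
Here n = 9, k = 5, so n − k + 1 = 5.
Given d = 3, check d ≤ 5: YES.
Slack = (n − k + 1) − d = 2.
The code is NOT MDS (slack = 2 > 0).
Description: the claimed parameters are [9, 5, 3]_4; such a code would be non-MDS.


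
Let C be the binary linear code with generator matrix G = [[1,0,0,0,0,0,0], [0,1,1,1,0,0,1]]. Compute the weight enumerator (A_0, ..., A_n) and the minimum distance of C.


Weight distribution: A_0 = 1, A_1 = 1, A_4 = 1, A_5 = 1. Minimum distance d = 1.

Enumerate all 2^2 = 4 messages m ∈ F_2^2.
For each, compute codeword c = mG in F_2^7, then tally its weight.
  m = 00 → c = 0000000, weight = 0.
  m = 10 → c = 1000000, weight = 1.
  m = 01 → c = 0111001, weight = 4.
  m = 11 → c = 1111001, weight = 5.
Tally weights:
  weight 0: 1 codewords.
  weight 1: 1 codewords.
  weight 4: 1 codewords.
  weight 5: 1 codewords.
Minimum distance d = smallest w > 0 with A_w > 0 = 1.
Sanity: Σ A_w = 4 = 2^2 = 4 ✓.


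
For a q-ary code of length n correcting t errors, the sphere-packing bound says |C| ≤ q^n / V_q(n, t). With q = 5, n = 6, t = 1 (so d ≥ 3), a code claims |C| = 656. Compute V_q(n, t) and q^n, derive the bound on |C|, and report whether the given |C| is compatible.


V_q(n, t) = 25, q^n = 15625, Hamming bound = 625, |C| = 656 > bound (violated).

Step 1: Compute V_q(n, t) = Σ_{j=0}^1 C(n, j) (q−1)^j.
  j = 0: C(6,0)·(4)^0 = 1·1 = 1.
  j = 1: C(6,1)·(4)^1 = 6·4 = 24.
  V_q(n, t) = 1 + 24 = 25.
Step 2: q^n = 5^6 = 15625.
Step 3: Hamming bound ⌊q^n / V_q(n,t)⌋ = ⌊15625/25⌋ = 625.
Step 4: Compare |C| = 656 to 625: violated.
The claimed |C| lies above the Hamming bound, so no 5-ary code of length 6 with d ≥ 3 can have 656 codewords.


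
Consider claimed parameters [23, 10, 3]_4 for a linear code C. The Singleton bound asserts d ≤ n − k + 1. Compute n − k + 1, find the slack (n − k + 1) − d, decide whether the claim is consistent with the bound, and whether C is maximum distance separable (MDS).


Singleton RHS = n − k + 1 = 14, slack = 11, bound satisfied, not MDS.

Singleton bound: d ≤ n − k + 1.
Here n = 23, k = 10, so n − k + 1 = 14.
Given d = 3, check d ≤ 14: YES.
Slack = (n − k + 1) − d = 11.
The code is NOT MDS (slack = 11 > 0).
Description: the claimed parameters are [23, 10, 3]_4; such a code would be non-MDS.


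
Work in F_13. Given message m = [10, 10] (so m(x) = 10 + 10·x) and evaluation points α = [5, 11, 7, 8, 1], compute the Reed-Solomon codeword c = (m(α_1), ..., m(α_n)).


c = [8, 3, 2, 12, 7]

Message polynomial: m(x) = 10 + 10·x (mod 13).
For each evaluation point α_i, compute m(α_i) mod 13:
  α_1 = 5: Horner steps 10 → 8, so m(5) = 8.
  α_2 = 11: Horner steps 10 → 3, so m(11) = 3.
  α_3 = 7: Horner steps 10 → 2, so m(7) = 2.
  α_4 = 8: Horner steps 10 → 12, so m(8) = 12.
  α_5 = 1: Horner steps 10 → 7, so m(1) = 7.
Codeword c = [8, 3, 2, 12, 7] ∈ F_13^5.


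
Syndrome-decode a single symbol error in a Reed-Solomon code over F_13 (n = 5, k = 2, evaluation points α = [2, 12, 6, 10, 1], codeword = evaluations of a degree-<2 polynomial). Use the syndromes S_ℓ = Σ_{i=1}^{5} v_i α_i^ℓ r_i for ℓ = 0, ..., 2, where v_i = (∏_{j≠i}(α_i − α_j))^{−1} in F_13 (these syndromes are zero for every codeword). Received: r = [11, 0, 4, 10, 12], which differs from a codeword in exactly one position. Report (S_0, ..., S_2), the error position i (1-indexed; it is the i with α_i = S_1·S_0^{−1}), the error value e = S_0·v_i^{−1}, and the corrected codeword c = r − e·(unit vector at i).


S = (9, 9, 9), error at position 5, error magnitude e = 9, c = [11, 0, 4, 10, 3].

Step 1: column multipliers v_i = (∏_{j≠i}(α_i − α_j))^{−1} mod 13.
  i = 1 (α = 2): (2−12)(2−6)(2−10)(2−1) = (−10)·(−4)·(−8)·1 = −320 ≡ 5, so v_1 = 5^{−1} = 8 (mod 13).
  i = 2 (α = 12): (12−2)(12−6)(12−10)(12−1) = 10·6·2·11 = 1320 ≡ 7, so v_2 = 7^{−1} = 2 (mod 13).
  i = 3 (α = 6): (6−2)(6−12)(6−10)(6−1) = 4·(−6)·(−4)·5 = 480 ≡ 12, so v_3 = 12^{−1} = 12 (mod 13).
  i = 4 (α = 10): (10−2)(10−12)(10−6)(10−1) = 8·(−2)·4·9 = −576 ≡ 9, so v_4 = 9^{−1} = 3 (mod 13).
  i = 5 (α = 1): (1−2)(1−12)(1−6)(1−10) = (−1)·(−11)·(−5)·(−9) = 495 ≡ 1, so v_5 = 1^{−1} = 1 (mod 13).
  v = [8, 2, 12, 3, 1].
Step 2: syndromes of r = [11, 0, 4, 10, 12] (all sums mod 13).
  S_0 = Σ v_i r_i = 8·11 + 2·0 + 12·4 + 3·10 + 1·12 = 178 ≡ 9.
  S_1 = Σ v_i α_i r_i = 8·2·11 + 2·12·0 + 12·6·4 + 3·10·10 + 1·1·12 = 776 ≡ 9.
  α_i^2 mod 13 = [4, 1, 10, 9, 1].
  S_2 = Σ v_i α_i^2 r_i = 8·4·11 + 2·1·0 + 12·10·4 + 3·9·10 + 1·1·12 = 1114 ≡ 9.
  S = (9, 9, 9) ≠ 0, so r is not a codeword (an error is present).
Step 3: locate the error. For a single error e at position i, S_ℓ = v_i·e·α_i^ℓ, so α_err = S_1/S_0.
  S_0^{−1} = 9^{−1} = 3 (mod 13), so α_err = 9·3 = 27 ≡ 1 = α_5. Error position i = 5.
  Consistency check: S_2/S_1 = 9·3 = 27 ≡ 1 = α_err ✓ (single-error assumption holds).
Step 4: error magnitude e = S_0/v_5 = S_0·∏_{j≠5}(α_5 − α_j) = 9·1 = 9 ≡ 9 (mod 13).
Step 5: correct position 5: c_5 = r_5 − e = 12 − 9 ≡ 3 (mod 13). Hence c = [11, 0, 4, 10, 3].
  Check: interpolating c through the α_i gives m(x) = 8 + 8·x (degree < 2) with m(α_i) = c_i for every i, so c is indeed a codeword.


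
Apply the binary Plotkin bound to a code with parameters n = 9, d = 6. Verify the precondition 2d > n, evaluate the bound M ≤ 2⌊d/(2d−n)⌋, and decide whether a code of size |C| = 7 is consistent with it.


Plotkin bound M ≤ 4; given |C| = 7 > bound (violated).

Check applicability: 2d = 12, n = 9.
2d − n = 3 > 0, so Plotkin applies.
Compute d/(2d−n) = 6/3 ≈ 2.0000.
⌊d/(2d−n)⌋ = 2.
Plotkin bound: M ≤ 2·2 = 4.
Given |C| = 7, check: VIOLATED.
This |C| is above the Plotkin bound, so no binary code with n = 9, d = 6 and 7 codewords exists.


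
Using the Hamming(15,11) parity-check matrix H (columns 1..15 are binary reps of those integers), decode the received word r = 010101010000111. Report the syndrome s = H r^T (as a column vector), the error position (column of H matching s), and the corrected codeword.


s = (0, 1, 0, 0)^T, error position = 4, corrected codeword c = 010001010000111

Compute s = H r^T mod 2 one row at a time:
  s_1 = 1 + 0 + 0 + 0 + 0 + 1 + 1 + 1 = 4 ≡ 0 (mod 2).
  s_2 = 1 + 0 + 1 + 0 + 0 + 1 + 1 + 1 = 5 ≡ 1 (mod 2).
  s_3 = 1 + 0 + 1 + 0 + 0 + 0 + 1 + 1 = 4 ≡ 0 (mod 2).
  s_4 = 0 + 0 + 0 + 0 + 0 + 0 + 1 + 1 = 2 ≡ 0 (mod 2).
s = (0, 1, 0, 0)^T — this equals column 4 of H (binary 0100), so error is at position 4.
Correct: flip bit 4 of r = 010101010000111 to get c = 010001010000111.


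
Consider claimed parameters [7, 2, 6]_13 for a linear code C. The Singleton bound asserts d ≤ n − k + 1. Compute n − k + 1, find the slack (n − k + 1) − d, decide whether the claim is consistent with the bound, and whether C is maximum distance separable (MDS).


Singleton RHS = n − k + 1 = 6, slack = 0, bound satisfied, MDS.

Singleton bound: d ≤ n − k + 1.
Here n = 7, k = 2, so n − k + 1 = 6.
Given d = 6, check d ≤ 6: YES.
Slack = (n − k + 1) − d = 0.
The code is MDS (slack = 0).
Description: the claimed parameters are [7, 2, 6]_13; such a code would be MDS (meets Singleton bound).


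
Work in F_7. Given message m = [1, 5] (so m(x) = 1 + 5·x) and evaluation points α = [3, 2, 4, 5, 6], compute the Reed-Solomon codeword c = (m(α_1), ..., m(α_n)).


c = [2, 4, 0, 5, 3]

Message polynomial: m(x) = 1 + 5·x (mod 7).
For each evaluation point α_i, compute m(α_i) mod 7:
  α_1 = 3: Horner steps 5 → 2, so m(3) = 2.
  α_2 = 2: Horner steps 5 → 4, so m(2) = 4.
  α_3 = 4: Horner steps 5 → 0, so m(4) = 0.
  α_4 = 5: Horner steps 5 → 5, so m(5) = 5.
  α_5 = 6: Horner steps 5 → 3, so m(6) = 3.
Codeword c = [2, 4, 0, 5, 3] ∈ F_7^5.


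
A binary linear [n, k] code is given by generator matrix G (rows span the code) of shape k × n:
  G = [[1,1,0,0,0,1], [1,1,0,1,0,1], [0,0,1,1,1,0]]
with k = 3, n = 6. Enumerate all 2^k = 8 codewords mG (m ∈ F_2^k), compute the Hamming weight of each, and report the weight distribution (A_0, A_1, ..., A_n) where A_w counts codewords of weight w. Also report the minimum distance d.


Weight distribution: A_0 = 1, A_1 = 1, A_2 = 1, A_3 = 2, A_4 = 1, A_5 = 1, A_6 = 1. Minimum distance d = 1.

Enumerate all 2^3 = 8 messages m ∈ F_2^3.
For each, compute codeword c = mG in F_2^6, then tally its weight.
  m = 000 → c = 000000, weight = 0.
  m = 100 → c = 110001, weight = 3.
  m = 010 → c = 110101, weight = 4.
  m = 110 → c = 000100, weight = 1.
  m = 001 → c = 001110, weight = 3.
  m = 101 → c = 111111, weight = 6.
  m = 011 → c = 111011, weight = 5.
  m = 111 → c = 001010, weight = 2.
Tally weights:
  weight 0: 1 codewords.
  weight 1: 1 codewords.
  weight 2: 1 codewords.
  weight 3: 2 codewords.
  weight 4: 1 codewords.
  weight 5: 1 codewords.
  weight 6: 1 codewords.
Minimum distance d = smallest w > 0 with A_w > 0 = 1.
Sanity: Σ A_w = 8 = 2^3 = 8 ✓.


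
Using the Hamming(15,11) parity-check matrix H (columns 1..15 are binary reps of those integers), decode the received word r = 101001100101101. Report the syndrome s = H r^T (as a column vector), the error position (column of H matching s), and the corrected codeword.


s = (0, 1, 1, 1)^T, error position = 7, corrected codeword c = 101001000101101

Compute s = H r^T mod 2 one row at a time:
  s_1 = 0 + 0 + 1 + 0 + 1 + 1 + 0 + 1 = 4 ≡ 0 (mod 2).
  s_2 = 0 + 0 + 1 + 1 + 1 + 1 + 0 + 1 = 5 ≡ 1 (mod 2).
  s_3 = 0 + 1 + 1 + 1 + 1 + 0 + 0 + 1 = 5 ≡ 1 (mod 2).
  s_4 = 1 + 1 + 0 + 1 + 0 + 0 + 1 + 1 = 5 ≡ 1 (mod 2).
s = (0, 1, 1, 1)^T — this equals column 7 of H (binary 0111), so error is at position 7.
Correct: flip bit 7 of r = 101001100101101 to get c = 101001000101101.


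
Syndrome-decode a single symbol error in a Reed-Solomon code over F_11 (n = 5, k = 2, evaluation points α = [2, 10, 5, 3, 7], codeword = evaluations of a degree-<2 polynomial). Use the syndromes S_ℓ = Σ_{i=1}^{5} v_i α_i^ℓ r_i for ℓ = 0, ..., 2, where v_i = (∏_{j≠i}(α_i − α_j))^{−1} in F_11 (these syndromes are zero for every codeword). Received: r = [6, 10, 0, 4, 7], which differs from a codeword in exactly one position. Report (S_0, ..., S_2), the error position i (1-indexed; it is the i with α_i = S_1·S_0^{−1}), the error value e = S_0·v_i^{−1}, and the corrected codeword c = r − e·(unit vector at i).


S = (5, 6, 5), error at position 2, error magnitude e = 9, c = [6, 1, 0, 4, 7].

Step 1: column multipliers v_i = (∏_{j≠i}(α_i − α_j))^{−1} mod 11.
  i = 1 (α = 2): (2−10)(2−5)(2−3)(2−7) = (−8)·(−3)·(−1)·(−5) = 120 ≡ 10, so v_1 = 10^{−1} = 10 (mod 11).
  i = 2 (α = 10): (10−2)(10−5)(10−3)(10−7) = 8·5·7·3 = 840 ≡ 4, so v_2 = 4^{−1} = 3 (mod 11).
  i = 3 (α = 5): (5−2)(5−10)(5−3)(5−7) = 3·(−5)·2·(−2) = 60 ≡ 5, so v_3 = 5^{−1} = 9 (mod 11).
  i = 4 (α = 3): (3−2)(3−10)(3−5)(3−7) = 1·(−7)·(−2)·(−4) = −56 ≡ 10, so v_4 = 10^{−1} = 10 (mod 11).
  i = 5 (α = 7): (7−2)(7−10)(7−5)(7−3) = 5·(−3)·2·4 = −120 ≡ 1, so v_5 = 1^{−1} = 1 (mod 11).
  v = [10, 3, 9, 10, 1].
Step 2: syndromes of r = [6, 10, 0, 4, 7] (all sums mod 11).
  S_0 = Σ v_i r_i = 10·6 + 3·10 + 9·0 + 10·4 + 1·7 = 137 ≡ 5.
  S_1 = Σ v_i α_i r_i = 10·2·6 + 3·10·10 + 9·5·0 + 10·3·4 + 1·7·7 = 589 ≡ 6.
  α_i^2 mod 11 = [4, 1, 3, 9, 5].
  S_2 = Σ v_i α_i^2 r_i = 10·4·6 + 3·1·10 + 9·3·0 + 10·9·4 + 1·5·7 = 665 ≡ 5.
  S = (5, 6, 5) ≠ 0, so r is not a codeword (an error is present).
Step 3: locate the error. For a single error e at position i, S_ℓ = v_i·e·α_i^ℓ, so α_err = S_1/S_0.
  S_0^{−1} = 5^{−1} = 9 (mod 11), so α_err = 6·9 = 54 ≡ 10 = α_2. Error position i = 2.
  Consistency check: S_2/S_1 = 5·2 = 10 ≡ 10 = α_err ✓ (single-error assumption holds).
Step 4: error magnitude e = S_0/v_2 = S_0·∏_{j≠2}(α_2 − α_j) = 5·4 = 20 ≡ 9 (mod 11).
Step 5: correct position 2: c_2 = r_2 − e = 10 − 9 ≡ 1 (mod 11). Hence c = [6, 1, 0, 4, 7].
  Check: interpolating c through the α_i gives m(x) = 10 + 9·x (degree < 2) with m(α_i) = c_i for every i, so c is indeed a codeword.


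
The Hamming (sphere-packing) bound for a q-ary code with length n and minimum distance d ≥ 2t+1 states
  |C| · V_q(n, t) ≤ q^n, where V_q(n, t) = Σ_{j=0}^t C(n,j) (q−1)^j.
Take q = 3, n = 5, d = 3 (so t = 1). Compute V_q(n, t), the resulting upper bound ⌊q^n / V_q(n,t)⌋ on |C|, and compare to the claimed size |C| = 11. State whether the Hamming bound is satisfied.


V_q(n, t) = 11, q^n = 243, Hamming bound = 22, |C| = 11 ≤ bound (satisfied).

Step 1: Compute V_q(n, t) = Σ_{j=0}^1 C(n, j) (q−1)^j.
  j = 0: C(5,0)·(2)^0 = 1·1 = 1.
  j = 1: C(5,1)·(2)^1 = 5·2 = 10.
  V_q(n, t) = 1 + 10 = 11.
Step 2: q^n = 3^5 = 243.
Step 3: Hamming bound ⌊q^n / V_q(n,t)⌋ = ⌊243/11⌋ = 22.
Step 4: Compare |C| = 11 to 22: satisfied.
The claimed |C| lies below the Hamming bound.


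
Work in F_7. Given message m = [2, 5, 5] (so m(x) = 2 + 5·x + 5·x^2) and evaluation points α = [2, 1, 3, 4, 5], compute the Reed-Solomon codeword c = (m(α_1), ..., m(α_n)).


c = [4, 5, 6, 4, 5]

Message polynomial: m(x) = 2 + 5·x + 5·x^2 (mod 7).
For each evaluation point α_i, compute m(α_i) mod 7:
  α_1 = 2: Horner steps 5 → 1 → 4, so m(2) = 4.
  α_2 = 1: Horner steps 5 → 3 → 5, so m(1) = 5.
  α_3 = 3: Horner steps 5 → 6 → 6, so m(3) = 6.
  α_4 = 4: Horner steps 5 → 4 → 4, so m(4) = 4.
  α_5 = 5: Horner steps 5 → 2 → 5, so m(5) = 5.
Codeword c = [4, 5, 6, 4, 5] ∈ F_7^5.


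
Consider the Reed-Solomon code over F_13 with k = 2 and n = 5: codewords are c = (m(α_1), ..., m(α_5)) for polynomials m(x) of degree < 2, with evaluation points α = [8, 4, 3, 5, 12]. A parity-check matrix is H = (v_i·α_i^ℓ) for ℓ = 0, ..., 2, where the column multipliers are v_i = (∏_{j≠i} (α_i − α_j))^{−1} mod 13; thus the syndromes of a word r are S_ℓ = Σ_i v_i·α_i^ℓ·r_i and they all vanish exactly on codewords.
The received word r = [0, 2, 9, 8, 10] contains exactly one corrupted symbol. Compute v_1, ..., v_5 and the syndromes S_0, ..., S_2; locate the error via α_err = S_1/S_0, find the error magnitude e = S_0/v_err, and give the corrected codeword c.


S = (12, 1, 12), error at position 5, error magnitude e = 12, c = [0, 2, 9, 8, 11].

Step 1: column multipliers v_i = (∏_{j≠i}(α_i − α_j))^{−1} mod 13.
  i = 1 (α = 8): (8−4)(8−3)(8−5)(8−12) = 4·5·3·(−4) = −240 ≡ 7, so v_1 = 7^{−1} = 2 (mod 13).
  i = 2 (α = 4): (4−8)(4−3)(4−5)(4−12) = (−4)·1·(−1)·(−8) = −32 ≡ 7, so v_2 = 7^{−1} = 2 (mod 13).
  i = 3 (α = 3): (3−8)(3−4)(3−5)(3−12) = (−5)·(−1)·(−2)·(−9) = 90 ≡ 12, so v_3 = 12^{−1} = 12 (mod 13).
  i = 4 (α = 5): (5−8)(5−4)(5−3)(5−12) = (−3)·1·2·(−7) = 42 ≡ 3, so v_4 = 3^{−1} = 9 (mod 13).
  i = 5 (α = 12): (12−8)(12−4)(12−3)(12−5) = 4·8·9·7 = 2016 ≡ 1, so v_5 = 1^{−1} = 1 (mod 13).
  v = [2, 2, 12, 9, 1].
Step 2: syndromes of r = [0, 2, 9, 8, 10] (all sums mod 13).
  S_0 = Σ v_i r_i = 2·0 + 2·2 + 12·9 + 9·8 + 1·10 = 194 ≡ 12.
  S_1 = Σ v_i α_i r_i = 2·8·0 + 2·4·2 + 12·3·9 + 9·5·8 + 1·12·10 = 820 ≡ 1.
  α_i^2 mod 13 = [12, 3, 9, 12, 1].
  S_2 = Σ v_i α_i^2 r_i = 2·12·0 + 2·3·2 + 12·9·9 + 9·12·8 + 1·1·10 = 1858 ≡ 12.
  S = (12, 1, 12) ≠ 0, so r is not a codeword (an error is present).
Step 3: locate the error. For a single error e at position i, S_ℓ = v_i·e·α_i^ℓ, so α_err = S_1/S_0.
  S_0^{−1} = 12^{−1} = 12 (mod 13), so α_err = 1·12 = 12 ≡ 12 = α_5. Error position i = 5.
  Consistency check: S_2/S_1 = 12·1 = 12 ≡ 12 = α_err ✓ (single-error assumption holds).
Step 4: error magnitude e = S_0/v_5 = S_0·∏_{j≠5}(α_5 − α_j) = 12·1 = 12 ≡ 12 (mod 13).
Step 5: correct position 5: c_5 = r_5 − e = 10 − 12 ≡ 11 (mod 13). Hence c = [0, 2, 9, 8, 11].
  Check: interpolating c through the α_i gives m(x) = 4 + 6·x (degree < 2) with m(α_i) = c_i for every i, so c is indeed a codeword.


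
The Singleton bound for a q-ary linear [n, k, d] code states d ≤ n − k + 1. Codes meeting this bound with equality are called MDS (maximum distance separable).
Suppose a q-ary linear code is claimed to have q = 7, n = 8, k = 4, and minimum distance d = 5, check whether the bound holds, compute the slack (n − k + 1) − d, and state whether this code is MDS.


Singleton RHS = n − k + 1 = 5, slack = 0, bound satisfied, MDS.

Singleton bound: d ≤ n − k + 1.
Here n = 8, k = 4, so n − k + 1 = 5.
Given d = 5, check d ≤ 5: YES.
Slack = (n − k + 1) − d = 0.
The code is MDS (slack = 0).
Description: the claimed parameters are [8, 4, 5]_7; such a code would be MDS (meets Singleton bound).


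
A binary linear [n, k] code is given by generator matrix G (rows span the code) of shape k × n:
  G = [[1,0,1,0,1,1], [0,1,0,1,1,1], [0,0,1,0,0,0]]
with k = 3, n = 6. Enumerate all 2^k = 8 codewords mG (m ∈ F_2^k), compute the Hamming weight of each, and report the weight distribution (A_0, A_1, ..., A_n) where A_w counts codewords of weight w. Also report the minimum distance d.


Weight distribution: A_0 = 1, A_1 = 1, A_3 = 2, A_4 = 3, A_5 = 1. Minimum distance d = 1.

Enumerate all 2^3 = 8 messages m ∈ F_2^3.
For each, compute codeword c = mG in F_2^6, then tally its weight.
  m = 000 → c = 000000, weight = 0.
  m = 100 → c = 101011, weight = 4.
  m = 010 → c = 010111, weight = 4.
  m = 110 → c = 111100, weight = 4.
  m = 001 → c = 001000, weight = 1.
  m = 101 → c = 100011, weight = 3.
  m = 011 → c = 011111, weight = 5.
  m = 111 → c = 110100, weight = 3.
Tally weights:
  weight 0: 1 codewords.
  weight 1: 1 codewords.
  weight 3: 2 codewords.
  weight 4: 3 codewords.
  weight 5: 1 codewords.
Minimum distance d = smallest w > 0 with A_w > 0 = 1.
Sanity: Σ A_w = 8 = 2^3 = 8 ✓.


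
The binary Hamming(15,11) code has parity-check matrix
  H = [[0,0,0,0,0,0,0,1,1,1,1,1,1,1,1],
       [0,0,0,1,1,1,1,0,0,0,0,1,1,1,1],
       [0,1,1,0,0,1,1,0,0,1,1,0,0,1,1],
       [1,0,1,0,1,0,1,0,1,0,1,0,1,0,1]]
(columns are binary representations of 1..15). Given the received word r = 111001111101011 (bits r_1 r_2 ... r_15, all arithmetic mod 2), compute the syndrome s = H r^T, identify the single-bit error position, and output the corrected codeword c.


s = (0, 1, 1, 1)^T, error position = 7, corrected codeword c = 111001011101011

Compute s = H r^T mod 2 one row at a time:
  s_1 = 1 + 1 + 1 + 0 + 1 + 0 + 1 + 1 = 6 ≡ 0 (mod 2).
  s_2 = 0 + 0 + 1 + 1 + 1 + 0 + 1 + 1 = 5 ≡ 1 (mod 2).
  s_3 = 1 + 1 + 1 + 1 + 1 + 0 + 1 + 1 = 7 ≡ 1 (mod 2).
  s_4 = 1 + 1 + 0 + 1 + 1 + 0 + 0 + 1 = 5 ≡ 1 (mod 2).
s = (0, 1, 1, 1)^T — this equals column 7 of H (binary 0111), so error is at position 7.
Correct: flip bit 7 of r = 111001111101011 to get c = 111001011101011.


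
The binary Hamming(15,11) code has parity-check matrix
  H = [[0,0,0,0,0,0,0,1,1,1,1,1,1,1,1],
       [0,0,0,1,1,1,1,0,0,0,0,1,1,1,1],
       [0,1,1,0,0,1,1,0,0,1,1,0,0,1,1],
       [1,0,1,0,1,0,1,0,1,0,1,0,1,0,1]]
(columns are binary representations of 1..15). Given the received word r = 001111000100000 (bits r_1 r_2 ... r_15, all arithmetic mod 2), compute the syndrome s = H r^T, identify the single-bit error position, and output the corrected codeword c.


s = (1, 1, 1, 0)^T, error position = 14, corrected codeword c = 001111000100010

Compute s = H r^T mod 2 one row at a time:
  s_1 = 0 + 0 + 1 + 0 + 0 + 0 + 0 + 0 = 1 ≡ 1 (mod 2).
  s_2 = 1 + 1 + 1 + 0 + 0 + 0 + 0 + 0 = 3 ≡ 1 (mod 2).
  s_3 = 0 + 1 + 1 + 0 + 1 + 0 + 0 + 0 = 3 ≡ 1 (mod 2).
  s_4 = 0 + 1 + 1 + 0 + 0 + 0 + 0 + 0 = 2 ≡ 0 (mod 2).
s = (1, 1, 1, 0)^T — this equals column 14 of H (binary 1110), so error is at position 14.
Correct: flip bit 14 of r = 001111000100000 to get c = 001111000100010.


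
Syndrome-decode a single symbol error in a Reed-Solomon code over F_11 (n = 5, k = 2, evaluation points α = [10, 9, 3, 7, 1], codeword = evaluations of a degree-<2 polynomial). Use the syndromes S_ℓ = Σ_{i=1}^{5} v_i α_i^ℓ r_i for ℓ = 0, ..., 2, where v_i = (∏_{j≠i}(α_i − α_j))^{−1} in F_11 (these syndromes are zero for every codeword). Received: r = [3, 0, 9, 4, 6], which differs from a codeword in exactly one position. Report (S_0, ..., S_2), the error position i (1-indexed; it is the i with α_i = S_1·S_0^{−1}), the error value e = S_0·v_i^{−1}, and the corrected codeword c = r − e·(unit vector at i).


S = (5, 1, 9), error at position 2, error magnitude e = 4, c = [3, 7, 9, 4, 6].

Step 1: column multipliers v_i = (∏_{j≠i}(α_i − α_j))^{−1} mod 11.
  i = 1 (α = 10): (10−9)(10−3)(10−7)(10−1) = 1·7·3·9 = 189 ≡ 2, so v_1 = 2^{−1} = 6 (mod 11).
  i = 2 (α = 9): (9−10)(9−3)(9−7)(9−1) = (−1)·6·2·8 = −96 ≡ 3, so v_2 = 3^{−1} = 4 (mod 11).
  i = 3 (α = 3): (3−10)(3−9)(3−7)(3−1) = (−7)·(−6)·(−4)·2 = −336 ≡ 5, so v_3 = 5^{−1} = 9 (mod 11).
  i = 4 (α = 7): (7−10)(7−9)(7−3)(7−1) = (−3)·(−2)·4·6 = 144 ≡ 1, so v_4 = 1^{−1} = 1 (mod 11).
  i = 5 (α = 1): (1−10)(1−9)(1−3)(1−7) = (−9)·(−8)·(−2)·(−6) = 864 ≡ 6, so v_5 = 6^{−1} = 2 (mod 11).
  v = [6, 4, 9, 1, 2].
Step 2: syndromes of r = [3, 0, 9, 4, 6] (all sums mod 11).
  S_0 = Σ v_i r_i = 6·3 + 4·0 + 9·9 + 1·4 + 2·6 = 115 ≡ 5.
  S_1 = Σ v_i α_i r_i = 6·10·3 + 4·9·0 + 9·3·9 + 1·7·4 + 2·1·6 = 463 ≡ 1.
  α_i^2 mod 11 = [1, 4, 9, 5, 1].
  S_2 = Σ v_i α_i^2 r_i = 6·1·3 + 4·4·0 + 9·9·9 + 1·5·4 + 2·1·6 = 779 ≡ 9.
  S = (5, 1, 9) ≠ 0, so r is not a codeword (an error is present).
Step 3: locate the error. For a single error e at position i, S_ℓ = v_i·e·α_i^ℓ, so α_err = S_1/S_0.
  S_0^{−1} = 5^{−1} = 9 (mod 11), so α_err = 1·9 = 9 ≡ 9 = α_2. Error position i = 2.
  Consistency check: S_2/S_1 = 9·1 = 9 ≡ 9 = α_err ✓ (single-error assumption holds).
Step 4: error magnitude e = S_0/v_2 = S_0·∏_{j≠2}(α_2 − α_j) = 5·3 = 15 ≡ 4 (mod 11).
Step 5: correct position 2: c_2 = r_2 − e = 0 − 4 ≡ 7 (mod 11). Hence c = [3, 7, 9, 4, 6].
  Check: interpolating c through the α_i gives m(x) = 10 + 7·x (degree < 2) with m(α_i) = c_i for every i, so c is indeed a codeword.


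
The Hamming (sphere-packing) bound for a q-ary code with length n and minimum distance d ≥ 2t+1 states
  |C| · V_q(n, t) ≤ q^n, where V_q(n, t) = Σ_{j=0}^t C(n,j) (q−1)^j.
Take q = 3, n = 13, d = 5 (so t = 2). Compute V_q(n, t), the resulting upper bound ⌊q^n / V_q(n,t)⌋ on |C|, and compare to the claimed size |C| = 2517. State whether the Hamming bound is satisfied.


V_q(n, t) = 339, q^n = 1594323, Hamming bound = 4703, |C| = 2517 ≤ bound (satisfied).

Step 1: Compute V_q(n, t) = Σ_{j=0}^2 C(n, j) (q−1)^j.
  j = 0: C(13,0)·(2)^0 = 1·1 = 1.
  j = 1: C(13,1)·(2)^1 = 13·2 = 26.
  j = 2: C(13,2)·(2)^2 = 78·4 = 312.
  V_q(n, t) = 1 + 26 + 312 = 339.
Step 2: q^n = 3^13 = 1594323.
Step 3: Hamming bound ⌊q^n / V_q(n,t)⌋ = ⌊1594323/339⌋ = 4703.
Step 4: Compare |C| = 2517 to 4703: satisfied.
The claimed |C| lies below the Hamming bound.
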